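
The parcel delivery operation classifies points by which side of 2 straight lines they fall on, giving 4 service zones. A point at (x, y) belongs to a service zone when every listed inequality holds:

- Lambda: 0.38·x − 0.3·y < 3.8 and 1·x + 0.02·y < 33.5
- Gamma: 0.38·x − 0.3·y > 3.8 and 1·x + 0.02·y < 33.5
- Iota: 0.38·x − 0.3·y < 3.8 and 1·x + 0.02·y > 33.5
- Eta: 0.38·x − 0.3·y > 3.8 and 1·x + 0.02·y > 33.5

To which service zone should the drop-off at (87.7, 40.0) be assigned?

Eta

0.38·87.7 − 0.3·40.0 = 21.326, which is > 3.8
1·87.7 + 0.02·40.0 = 88.500, which is > 33.5
This sign pattern matches Eta.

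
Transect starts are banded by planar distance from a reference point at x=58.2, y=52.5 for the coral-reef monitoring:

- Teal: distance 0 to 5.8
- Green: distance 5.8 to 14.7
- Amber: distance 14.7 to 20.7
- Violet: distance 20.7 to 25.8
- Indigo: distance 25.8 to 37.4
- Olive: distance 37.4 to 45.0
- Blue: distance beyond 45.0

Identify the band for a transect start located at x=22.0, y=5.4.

Distance = √((22.0−58.2)² + (5.4−52.5)²) = √(1310.440 + 2218.410) = 59.404.
45.0 ≤ 59.404 < ∞ → Blue.

Blue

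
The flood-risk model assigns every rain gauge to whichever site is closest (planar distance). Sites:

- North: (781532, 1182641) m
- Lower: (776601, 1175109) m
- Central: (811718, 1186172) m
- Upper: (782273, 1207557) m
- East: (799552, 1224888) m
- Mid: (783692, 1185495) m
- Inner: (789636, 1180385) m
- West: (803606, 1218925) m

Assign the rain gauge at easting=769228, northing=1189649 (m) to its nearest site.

North

Squared distances to each site:
North: 200500480.000; Lower: 265772729.000; Central: 1817489629.000; Upper: 490868489.000; East: 2161332097.000; Mid: 226463012.000; Inner: 502308160.000; West: 2038931060.000.
Minimum at North.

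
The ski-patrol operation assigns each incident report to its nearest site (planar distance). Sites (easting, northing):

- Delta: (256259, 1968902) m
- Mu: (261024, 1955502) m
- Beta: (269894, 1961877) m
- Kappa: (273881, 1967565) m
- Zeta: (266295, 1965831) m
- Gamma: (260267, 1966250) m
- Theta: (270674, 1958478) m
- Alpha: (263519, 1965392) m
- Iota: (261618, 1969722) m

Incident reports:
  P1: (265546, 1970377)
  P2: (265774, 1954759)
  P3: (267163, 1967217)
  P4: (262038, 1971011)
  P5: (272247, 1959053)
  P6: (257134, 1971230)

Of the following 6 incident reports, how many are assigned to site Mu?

1

P1 → Iota
P2 → Mu
P3 → Zeta
P4 → Iota
P5 → Theta
P6 → Delta
1 of the 6 goes to Mu.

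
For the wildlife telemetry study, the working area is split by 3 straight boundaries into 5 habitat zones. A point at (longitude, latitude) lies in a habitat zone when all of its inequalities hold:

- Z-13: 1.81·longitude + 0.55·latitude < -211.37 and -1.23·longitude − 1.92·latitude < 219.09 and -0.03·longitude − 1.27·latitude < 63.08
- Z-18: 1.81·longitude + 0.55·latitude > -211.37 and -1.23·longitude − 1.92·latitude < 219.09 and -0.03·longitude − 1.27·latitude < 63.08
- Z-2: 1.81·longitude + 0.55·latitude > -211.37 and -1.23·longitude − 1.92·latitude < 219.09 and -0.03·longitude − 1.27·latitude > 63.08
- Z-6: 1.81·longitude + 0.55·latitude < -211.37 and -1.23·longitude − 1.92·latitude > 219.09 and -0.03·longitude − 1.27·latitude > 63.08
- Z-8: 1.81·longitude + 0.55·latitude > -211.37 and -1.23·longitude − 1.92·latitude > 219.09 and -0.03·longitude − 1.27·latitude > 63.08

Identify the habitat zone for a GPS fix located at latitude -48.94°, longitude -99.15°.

1.81·-99.15 + 0.55·-48.94 = -206.379, which is > -211.37
-1.23·-99.15 − 1.92·-48.94 = 215.919, which is < 219.09
-0.03·-99.15 − 1.27·-48.94 = 65.128, which is > 63.08
This sign pattern matches Z-2.

Z-2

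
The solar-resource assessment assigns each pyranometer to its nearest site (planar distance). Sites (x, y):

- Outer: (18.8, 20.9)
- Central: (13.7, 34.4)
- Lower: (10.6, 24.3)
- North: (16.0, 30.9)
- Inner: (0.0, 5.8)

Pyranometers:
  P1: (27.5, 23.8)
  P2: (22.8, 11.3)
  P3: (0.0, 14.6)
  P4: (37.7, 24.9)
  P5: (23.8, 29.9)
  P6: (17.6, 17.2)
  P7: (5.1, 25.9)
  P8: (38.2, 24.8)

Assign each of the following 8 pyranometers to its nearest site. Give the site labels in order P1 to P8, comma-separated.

Outer, Outer, Inner, Outer, North, Outer, Lower, Outer

P1 → Outer (d²=84.10)
P2 → Outer (d²=108.16)
P3 → Inner (d²=77.44)
P4 → Outer (d²=373.21)
P5 → North (d²=61.84)
P6 → Outer (d²=15.13)
P7 → Lower (d²=32.81)
P8 → Outer (d²=391.57)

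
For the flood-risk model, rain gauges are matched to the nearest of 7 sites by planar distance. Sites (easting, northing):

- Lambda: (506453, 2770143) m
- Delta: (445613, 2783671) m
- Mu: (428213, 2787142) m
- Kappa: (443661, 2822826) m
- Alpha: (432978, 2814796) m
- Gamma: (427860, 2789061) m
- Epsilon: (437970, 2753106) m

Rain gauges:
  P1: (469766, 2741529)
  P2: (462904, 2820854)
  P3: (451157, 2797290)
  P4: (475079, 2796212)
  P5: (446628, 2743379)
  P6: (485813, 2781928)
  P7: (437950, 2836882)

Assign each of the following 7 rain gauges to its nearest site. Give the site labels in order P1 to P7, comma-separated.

Epsilon, Kappa, Delta, Delta, Epsilon, Lambda, Kappa

P1 → Epsilon (d²=1145012545.00)
P2 → Kappa (d²=374181833.00)
P3 → Delta (d²=216213097.00)
P4 → Delta (d²=1025521837.00)
P5 → Epsilon (d²=169575493.00)
P6 → Lambda (d²=564895825.00)
P7 → Kappa (d²=230186657.00)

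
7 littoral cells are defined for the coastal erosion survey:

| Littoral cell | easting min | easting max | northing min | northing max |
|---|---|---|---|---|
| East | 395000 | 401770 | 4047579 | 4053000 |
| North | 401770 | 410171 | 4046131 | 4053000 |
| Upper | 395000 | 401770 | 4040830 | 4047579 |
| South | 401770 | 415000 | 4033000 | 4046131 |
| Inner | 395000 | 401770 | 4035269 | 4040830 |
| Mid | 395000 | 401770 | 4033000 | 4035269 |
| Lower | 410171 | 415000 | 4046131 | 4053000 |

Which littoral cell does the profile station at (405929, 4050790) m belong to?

North

The point has easting = 405929 and northing = 4050790.
Only North satisfies 401770 ≤ easting ≤ 410171 and 4046131 ≤ northing ≤ 4053000.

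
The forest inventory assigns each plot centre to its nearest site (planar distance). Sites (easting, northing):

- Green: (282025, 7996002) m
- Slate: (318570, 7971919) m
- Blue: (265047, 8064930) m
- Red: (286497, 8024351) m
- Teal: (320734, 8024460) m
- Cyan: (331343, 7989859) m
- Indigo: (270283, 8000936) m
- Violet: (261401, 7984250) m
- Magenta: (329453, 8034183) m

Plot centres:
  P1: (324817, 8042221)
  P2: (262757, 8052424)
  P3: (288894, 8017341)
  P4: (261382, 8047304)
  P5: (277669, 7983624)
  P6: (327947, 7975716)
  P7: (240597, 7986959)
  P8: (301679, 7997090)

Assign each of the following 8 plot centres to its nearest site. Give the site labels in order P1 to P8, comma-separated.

Magenta, Blue, Red, Blue, Green, Slate, Violet, Green

P1 → Magenta (d²=86101940.00)
P2 → Blue (d²=161644136.00)
P3 → Red (d²=54885709.00)
P4 → Blue (d²=324108101.00)
P5 → Green (d²=172189620.00)
P6 → Slate (d²=102345338.00)
P7 → Violet (d²=440145097.00)
P8 → Green (d²=387463460.00)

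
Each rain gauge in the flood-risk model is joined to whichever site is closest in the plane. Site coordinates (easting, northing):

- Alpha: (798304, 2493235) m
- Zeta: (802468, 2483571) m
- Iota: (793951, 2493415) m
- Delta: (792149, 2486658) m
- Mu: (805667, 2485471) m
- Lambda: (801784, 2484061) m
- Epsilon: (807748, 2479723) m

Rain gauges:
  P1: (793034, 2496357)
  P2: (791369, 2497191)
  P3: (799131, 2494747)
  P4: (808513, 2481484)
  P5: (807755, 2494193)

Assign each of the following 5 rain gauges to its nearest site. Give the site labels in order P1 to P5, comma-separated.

Iota, Iota, Alpha, Epsilon, Mu

P1 → Iota (d²=9496253.00)
P2 → Iota (d²=20924900.00)
P3 → Alpha (d²=2970073.00)
P4 → Epsilon (d²=3686346.00)
P5 → Mu (d²=80433028.00)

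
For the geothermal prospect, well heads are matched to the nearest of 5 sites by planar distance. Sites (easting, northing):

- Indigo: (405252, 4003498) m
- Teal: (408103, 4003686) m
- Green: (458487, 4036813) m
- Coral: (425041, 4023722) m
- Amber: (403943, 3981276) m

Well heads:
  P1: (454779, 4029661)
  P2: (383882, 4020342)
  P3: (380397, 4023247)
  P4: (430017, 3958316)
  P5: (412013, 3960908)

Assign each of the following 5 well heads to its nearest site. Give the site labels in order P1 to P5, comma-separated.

Green, Indigo, Indigo, Amber, Amber

P1 → Green (d²=64900368.00)
P2 → Indigo (d²=740397236.00)
P3 → Indigo (d²=1007794026.00)
P4 → Amber (d²=1207015076.00)
P5 → Amber (d²=479980324.00)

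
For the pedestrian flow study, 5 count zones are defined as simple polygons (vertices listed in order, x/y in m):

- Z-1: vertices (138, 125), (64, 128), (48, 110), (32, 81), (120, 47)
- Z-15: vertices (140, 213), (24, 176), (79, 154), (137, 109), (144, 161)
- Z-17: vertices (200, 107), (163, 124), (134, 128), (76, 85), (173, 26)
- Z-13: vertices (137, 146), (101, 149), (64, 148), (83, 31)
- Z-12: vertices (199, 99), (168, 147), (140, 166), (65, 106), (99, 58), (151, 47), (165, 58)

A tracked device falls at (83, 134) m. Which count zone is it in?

Cast a ray rightward from (83, 134). For each polygon, the edges (by vertex number in listed order) whose endpoints lie on opposite sides of y = 134, where each meets that height, and whether that is right or left of the point:
Z-1: no edge straddles that height → 0 crossings.
Z-15: 3–4 at x≈104.8 (right), 4–5 at x≈140.4 (right) → 2 crossings.
Z-17: no edge straddles that height → 0 crossings.
Z-13: 3–4 at x≈66.3 (left), 4–1 at x≈131.4 (right) → 1 crossing.
Z-12: 1–2 at x≈176.4 (right), 3–4 at x≈100.0 (right) → 2 crossings.
Only Z-13 has an odd count, so the point is inside Z-13.

Z-13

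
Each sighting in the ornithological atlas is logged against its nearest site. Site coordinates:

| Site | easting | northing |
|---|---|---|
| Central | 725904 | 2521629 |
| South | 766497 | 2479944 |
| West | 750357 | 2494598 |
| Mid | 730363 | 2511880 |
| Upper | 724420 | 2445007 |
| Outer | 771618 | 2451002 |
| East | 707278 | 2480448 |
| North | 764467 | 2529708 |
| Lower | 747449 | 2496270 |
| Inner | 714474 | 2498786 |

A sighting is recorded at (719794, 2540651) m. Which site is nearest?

Squared distances to each site:
Central: 399168584.000; South: 5866510058.000; West: 3054975778.000; Mid: 939474202.000; Upper: 9169174612.000; Outer: 10722670177.000; East: 3781051465.000; North: 2115426178.000; Lower: 2734472186.000; Inner: 1780980625.000.
Minimum at Central.

Central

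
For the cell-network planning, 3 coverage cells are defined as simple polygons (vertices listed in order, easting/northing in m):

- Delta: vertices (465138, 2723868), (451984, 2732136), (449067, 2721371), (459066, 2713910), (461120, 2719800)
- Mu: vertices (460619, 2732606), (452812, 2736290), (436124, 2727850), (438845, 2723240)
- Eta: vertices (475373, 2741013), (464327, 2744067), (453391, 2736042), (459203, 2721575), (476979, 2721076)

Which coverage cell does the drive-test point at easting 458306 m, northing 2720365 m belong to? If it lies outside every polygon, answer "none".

Delta

Cast a ray rightward from (458306, 2720365). For each polygon, the edges (by vertex number in listed order) whose endpoints lie on opposite sides of northing = 2720365, where each meets that height, and whether that is right or left of the point:
Delta: 3–4 at easting≈450415.2 (left), 5–1 at easting≈461678.1 (right) → 1 crossing.
Mu: no edge straddles that height → 0 crossings.
Eta: no edge straddles that height → 0 crossings.
Only Delta has an odd count, so the point is inside Delta.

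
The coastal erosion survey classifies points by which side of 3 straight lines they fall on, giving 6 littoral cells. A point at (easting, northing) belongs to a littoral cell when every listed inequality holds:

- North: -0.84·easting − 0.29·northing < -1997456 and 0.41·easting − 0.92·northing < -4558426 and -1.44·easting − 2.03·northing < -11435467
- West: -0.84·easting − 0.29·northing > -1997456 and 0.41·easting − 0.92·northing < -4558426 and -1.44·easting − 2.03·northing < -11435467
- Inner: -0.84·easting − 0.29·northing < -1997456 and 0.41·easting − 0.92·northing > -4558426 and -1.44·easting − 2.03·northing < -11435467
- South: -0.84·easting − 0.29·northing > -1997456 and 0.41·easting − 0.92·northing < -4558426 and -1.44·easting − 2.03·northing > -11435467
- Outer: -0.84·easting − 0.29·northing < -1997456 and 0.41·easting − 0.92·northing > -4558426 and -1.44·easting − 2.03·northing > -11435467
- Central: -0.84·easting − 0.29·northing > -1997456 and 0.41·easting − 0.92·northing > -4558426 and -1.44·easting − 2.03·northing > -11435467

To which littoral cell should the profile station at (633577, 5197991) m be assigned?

-0.84·633577 − 0.29·5197991 = -2039622.070, which is < -1997456
0.41·633577 − 0.92·5197991 = -4522385.150, which is > -4558426
-1.44·633577 − 2.03·5197991 = -11464272.610, which is < -11435467
This sign pattern matches Inner.

Inner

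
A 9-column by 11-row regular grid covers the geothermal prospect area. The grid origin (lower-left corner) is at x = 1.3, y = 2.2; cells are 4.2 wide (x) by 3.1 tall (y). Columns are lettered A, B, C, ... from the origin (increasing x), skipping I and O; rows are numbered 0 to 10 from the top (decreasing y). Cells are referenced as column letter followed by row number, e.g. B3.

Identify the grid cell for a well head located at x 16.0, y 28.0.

D2

Column index: ⌊(16.0 − 1.3) / 4.2⌋ = ⌊3.500⌋ = 3 → column D
Row offset from origin: ⌊(28.0 − 2.2) / 3.1⌋ = ⌊8.323⌋ = 8 → row 2 (counted from top)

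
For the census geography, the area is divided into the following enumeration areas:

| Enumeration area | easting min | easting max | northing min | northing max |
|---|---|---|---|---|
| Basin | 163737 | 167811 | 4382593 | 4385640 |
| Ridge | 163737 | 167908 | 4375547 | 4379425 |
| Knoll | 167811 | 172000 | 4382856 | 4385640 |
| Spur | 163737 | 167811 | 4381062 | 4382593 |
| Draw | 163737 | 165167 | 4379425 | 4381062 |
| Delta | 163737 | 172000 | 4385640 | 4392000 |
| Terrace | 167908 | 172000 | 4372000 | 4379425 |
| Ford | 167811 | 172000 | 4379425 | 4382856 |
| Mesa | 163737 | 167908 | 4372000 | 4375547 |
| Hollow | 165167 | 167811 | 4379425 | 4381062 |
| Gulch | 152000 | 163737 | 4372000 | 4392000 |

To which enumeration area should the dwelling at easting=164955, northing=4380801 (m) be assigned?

The point has easting = 164955 and northing = 4380801.
Only Draw satisfies 163737 ≤ easting ≤ 165167 and 4379425 ≤ northing ≤ 4381062.

Draw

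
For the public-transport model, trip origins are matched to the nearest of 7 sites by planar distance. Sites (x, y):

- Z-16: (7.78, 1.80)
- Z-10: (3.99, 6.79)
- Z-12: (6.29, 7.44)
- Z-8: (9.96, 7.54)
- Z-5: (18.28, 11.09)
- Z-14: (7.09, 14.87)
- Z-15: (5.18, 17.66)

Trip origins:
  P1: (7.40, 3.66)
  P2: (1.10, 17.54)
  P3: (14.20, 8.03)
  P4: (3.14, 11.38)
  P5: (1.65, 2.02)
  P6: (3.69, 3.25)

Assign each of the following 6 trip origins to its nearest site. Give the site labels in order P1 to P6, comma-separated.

Z-16, Z-15, Z-8, Z-10, Z-10, Z-10

P1 → Z-16 (d²=3.60)
P2 → Z-15 (d²=16.66)
P3 → Z-8 (d²=18.22)
P4 → Z-10 (d²=21.79)
P5 → Z-10 (d²=28.23)
P6 → Z-10 (d²=12.62)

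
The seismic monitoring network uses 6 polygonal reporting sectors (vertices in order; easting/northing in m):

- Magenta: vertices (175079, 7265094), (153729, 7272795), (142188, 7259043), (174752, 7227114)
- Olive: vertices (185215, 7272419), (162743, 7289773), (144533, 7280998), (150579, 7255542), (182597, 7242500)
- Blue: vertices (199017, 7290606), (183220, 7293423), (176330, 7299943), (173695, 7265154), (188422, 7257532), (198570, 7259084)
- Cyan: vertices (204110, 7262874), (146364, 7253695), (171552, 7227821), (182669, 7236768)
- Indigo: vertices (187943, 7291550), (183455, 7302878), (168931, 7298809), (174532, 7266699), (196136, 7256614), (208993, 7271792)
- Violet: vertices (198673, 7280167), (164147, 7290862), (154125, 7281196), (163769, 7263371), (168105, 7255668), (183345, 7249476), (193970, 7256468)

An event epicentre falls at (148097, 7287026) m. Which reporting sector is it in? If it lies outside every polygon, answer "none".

Cast a ray rightward from (148097, 7287026). For each polygon, the edges (by vertex number in listed order) whose endpoints lie on opposite sides of northing = 7287026, where each meets that height, and whether that is right or left of the point:
Magenta: no edge straddles that height → 0 crossings.
Olive: 1–2 at easting≈166300.1 (right), 2–3 at easting≈157042.4 (right) → 2 crossings.
Blue: 3–4 at easting≈175351.6 (right), 6–1 at easting≈198966.2 (right) → 2 crossings.
Cyan: no edge straddles that height → 0 crossings.
Indigo: 3–4 at easting≈170986.3 (right), 6–1 at easting≈192762.8 (right) → 2 crossings.
Violet: 1–2 at easting≈176530.5 (right), 2–3 at easting≈160169.7 (right) → 2 crossings.
All counts are even, so the point lies outside every listed polygon.

none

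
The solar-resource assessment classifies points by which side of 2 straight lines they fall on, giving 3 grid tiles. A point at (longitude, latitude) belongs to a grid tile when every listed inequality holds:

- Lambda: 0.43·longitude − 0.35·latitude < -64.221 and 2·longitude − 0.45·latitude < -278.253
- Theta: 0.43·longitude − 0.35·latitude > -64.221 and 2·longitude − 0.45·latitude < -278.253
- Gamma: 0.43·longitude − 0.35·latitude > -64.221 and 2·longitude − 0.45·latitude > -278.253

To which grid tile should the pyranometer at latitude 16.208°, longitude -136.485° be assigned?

0.43·-136.485 − 0.35·16.208 = -64.361, which is < -64.221
2·-136.485 − 0.45·16.208 = -280.264, which is < -278.253
This sign pattern matches Lambda.

Lambda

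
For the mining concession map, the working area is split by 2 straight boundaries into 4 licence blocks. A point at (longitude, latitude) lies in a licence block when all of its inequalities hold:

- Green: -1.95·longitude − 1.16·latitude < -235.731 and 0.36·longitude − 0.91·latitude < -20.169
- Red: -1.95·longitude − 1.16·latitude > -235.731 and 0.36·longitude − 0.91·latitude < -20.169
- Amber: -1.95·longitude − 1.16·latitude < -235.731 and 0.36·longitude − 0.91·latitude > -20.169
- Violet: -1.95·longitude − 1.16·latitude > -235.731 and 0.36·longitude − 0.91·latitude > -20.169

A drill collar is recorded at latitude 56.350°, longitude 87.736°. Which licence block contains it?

Amber

-1.95·87.736 − 1.16·56.350 = -236.451, which is < -235.731
0.36·87.736 − 0.91·56.350 = -19.694, which is > -20.169
This sign pattern matches Amber.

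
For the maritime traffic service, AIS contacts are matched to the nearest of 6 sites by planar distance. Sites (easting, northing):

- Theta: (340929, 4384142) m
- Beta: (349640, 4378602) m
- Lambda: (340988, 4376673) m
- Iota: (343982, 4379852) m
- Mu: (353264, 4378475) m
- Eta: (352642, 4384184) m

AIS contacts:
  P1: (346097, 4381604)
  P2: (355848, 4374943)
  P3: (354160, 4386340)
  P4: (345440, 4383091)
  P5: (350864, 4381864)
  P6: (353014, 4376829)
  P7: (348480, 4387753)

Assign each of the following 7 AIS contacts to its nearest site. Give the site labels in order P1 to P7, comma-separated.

P1 → Iota (d²=7542729.00)
P2 → Mu (d²=19152080.00)
P3 → Eta (d²=6952660.00)
P4 → Iota (d²=12616885.00)
P5 → Eta (d²=8543684.00)
P6 → Mu (d²=2771816.00)
P7 → Eta (d²=30060005.00)

Iota, Mu, Eta, Iota, Eta, Mu, Eta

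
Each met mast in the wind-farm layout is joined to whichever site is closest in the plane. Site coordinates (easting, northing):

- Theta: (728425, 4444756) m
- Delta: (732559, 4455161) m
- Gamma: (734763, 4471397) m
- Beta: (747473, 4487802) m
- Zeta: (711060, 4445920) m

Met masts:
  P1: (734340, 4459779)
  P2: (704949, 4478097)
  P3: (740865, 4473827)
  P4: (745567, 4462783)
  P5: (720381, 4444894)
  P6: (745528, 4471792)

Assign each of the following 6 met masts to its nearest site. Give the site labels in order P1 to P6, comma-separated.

Delta, Gamma, Gamma, Gamma, Theta, Gamma

P1 → Delta (d²=24497885.00)
P2 → Gamma (d²=933764596.00)
P3 → Gamma (d²=43139304.00)
P4 → Gamma (d²=190927412.00)
P5 → Theta (d²=64724980.00)
P6 → Gamma (d²=116041250.00)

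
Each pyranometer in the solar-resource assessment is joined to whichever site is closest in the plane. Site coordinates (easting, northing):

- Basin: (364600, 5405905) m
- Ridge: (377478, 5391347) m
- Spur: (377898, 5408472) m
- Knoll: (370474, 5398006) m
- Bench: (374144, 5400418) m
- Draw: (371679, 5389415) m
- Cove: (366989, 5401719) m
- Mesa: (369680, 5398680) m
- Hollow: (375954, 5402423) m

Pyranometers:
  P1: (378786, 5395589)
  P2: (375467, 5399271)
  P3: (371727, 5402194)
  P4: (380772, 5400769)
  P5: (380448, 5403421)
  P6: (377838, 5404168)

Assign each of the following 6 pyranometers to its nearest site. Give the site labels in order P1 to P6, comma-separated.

Ridge, Bench, Bench, Hollow, Hollow, Hollow

P1 → Ridge (d²=19705428.00)
P2 → Bench (d²=3065938.00)
P3 → Bench (d²=8996065.00)
P4 → Hollow (d²=25948840.00)
P5 → Hollow (d²=21192040.00)
P6 → Hollow (d²=6594481.00)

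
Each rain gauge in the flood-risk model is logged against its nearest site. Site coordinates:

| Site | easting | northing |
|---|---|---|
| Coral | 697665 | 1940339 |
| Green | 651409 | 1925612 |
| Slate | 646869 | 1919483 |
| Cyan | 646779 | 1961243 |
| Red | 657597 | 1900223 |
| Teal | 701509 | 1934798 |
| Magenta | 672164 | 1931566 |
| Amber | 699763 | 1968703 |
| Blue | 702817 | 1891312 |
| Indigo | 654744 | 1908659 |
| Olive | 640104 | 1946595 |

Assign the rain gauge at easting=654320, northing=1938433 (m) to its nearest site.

Squared distances to each site:
Coral: 1882421861.000; Green: 172851962.000; Slate: 414619901.000; Cyan: 577162781.000; Red: 1470742829.000; Teal: 2240014946.000; Magenta: 365564025.000; Amber: 2981339149.000; Blue: 4572347650.000; Indigo: 886670852.000; Olive: 268712900.000.
Minimum at Green.

Green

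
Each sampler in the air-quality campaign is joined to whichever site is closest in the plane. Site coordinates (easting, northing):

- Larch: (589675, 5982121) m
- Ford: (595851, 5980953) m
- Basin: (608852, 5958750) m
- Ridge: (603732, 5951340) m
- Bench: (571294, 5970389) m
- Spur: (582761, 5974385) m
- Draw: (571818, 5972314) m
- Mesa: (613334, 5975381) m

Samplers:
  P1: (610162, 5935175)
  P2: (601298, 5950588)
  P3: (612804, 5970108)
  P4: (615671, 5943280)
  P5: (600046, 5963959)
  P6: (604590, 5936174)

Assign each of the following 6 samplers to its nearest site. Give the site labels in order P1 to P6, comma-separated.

P1 → Ridge (d²=302652125.00)
P2 → Ridge (d²=6489860.00)
P3 → Mesa (d²=28085429.00)
P4 → Ridge (d²=207503321.00)
P5 → Basin (d²=104679317.00)
P6 → Ridge (d²=230743720.00)

Ridge, Ridge, Mesa, Ridge, Basin, Ridge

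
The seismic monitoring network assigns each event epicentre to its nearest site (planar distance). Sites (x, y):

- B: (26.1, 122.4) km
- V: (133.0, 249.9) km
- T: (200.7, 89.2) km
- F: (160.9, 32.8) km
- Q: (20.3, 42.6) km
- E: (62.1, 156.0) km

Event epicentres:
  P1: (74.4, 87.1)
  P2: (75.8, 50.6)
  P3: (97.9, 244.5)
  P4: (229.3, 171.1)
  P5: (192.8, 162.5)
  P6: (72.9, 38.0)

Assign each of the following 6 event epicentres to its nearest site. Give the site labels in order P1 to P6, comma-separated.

B, Q, V, T, T, Q

P1 → B (d²=3578.98)
P2 → Q (d²=3144.25)
P3 → V (d²=1261.17)
P4 → T (d²=7525.57)
P5 → T (d²=5435.30)
P6 → Q (d²=2787.92)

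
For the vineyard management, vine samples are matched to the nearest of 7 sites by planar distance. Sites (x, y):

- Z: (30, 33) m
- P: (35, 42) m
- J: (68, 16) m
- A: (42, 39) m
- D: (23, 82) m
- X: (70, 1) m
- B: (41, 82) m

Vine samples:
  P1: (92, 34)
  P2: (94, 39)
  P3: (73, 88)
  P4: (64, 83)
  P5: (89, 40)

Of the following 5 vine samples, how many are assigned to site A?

0

P1 → J
P2 → J
P3 → B
P4 → B
P5 → J
0 of the 5 go to A.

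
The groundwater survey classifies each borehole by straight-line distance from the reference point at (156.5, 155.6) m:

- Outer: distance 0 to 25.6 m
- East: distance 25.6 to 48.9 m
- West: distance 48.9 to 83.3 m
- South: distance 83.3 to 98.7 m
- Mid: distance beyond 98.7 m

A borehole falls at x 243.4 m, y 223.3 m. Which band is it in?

Mid

Distance = √((243.4−156.5)² + (223.3−155.6)²) = √(7551.610 + 4583.290) = 110.159 m.
98.7 ≤ 110.159 < ∞ → Mid.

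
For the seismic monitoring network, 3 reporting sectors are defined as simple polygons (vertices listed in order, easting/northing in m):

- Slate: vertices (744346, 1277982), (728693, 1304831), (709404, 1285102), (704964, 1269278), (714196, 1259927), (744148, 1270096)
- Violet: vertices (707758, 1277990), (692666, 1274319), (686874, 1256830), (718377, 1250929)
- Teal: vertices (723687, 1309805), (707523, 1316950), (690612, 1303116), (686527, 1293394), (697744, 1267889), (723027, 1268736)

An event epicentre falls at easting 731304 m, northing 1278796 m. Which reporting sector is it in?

Cast a ray rightward from (731304, 1278796). For each polygon, the edges (by vertex number in listed order) whose endpoints lie on opposite sides of northing = 1278796, where each meets that height, and whether that is right or left of the point:
Slate: 1–2 at easting≈743871.4 (right), 3–4 at easting≈707634.6 (left) → 1 crossing.
Violet: no edge straddles that height → 0 crossings.
Teal: 4–5 at easting≈692947.1 (left), 6–1 at easting≈723188.7 (left) → 0 crossings.
Only Slate has an odd count, so the point is inside Slate.

Slate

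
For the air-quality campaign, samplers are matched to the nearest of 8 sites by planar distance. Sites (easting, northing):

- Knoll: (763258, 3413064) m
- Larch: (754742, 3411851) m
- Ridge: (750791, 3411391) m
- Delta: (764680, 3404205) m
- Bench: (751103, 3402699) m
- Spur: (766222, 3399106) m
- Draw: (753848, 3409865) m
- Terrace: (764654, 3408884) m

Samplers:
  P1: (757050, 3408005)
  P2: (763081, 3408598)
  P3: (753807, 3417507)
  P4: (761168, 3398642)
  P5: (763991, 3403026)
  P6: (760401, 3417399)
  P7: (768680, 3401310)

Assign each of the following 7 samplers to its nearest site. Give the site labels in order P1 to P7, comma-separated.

Draw, Terrace, Larch, Spur, Delta, Knoll, Spur

P1 → Draw (d²=13712404.00)
P2 → Terrace (d²=2556125.00)
P3 → Larch (d²=32864561.00)
P4 → Spur (d²=25758212.00)
P5 → Delta (d²=1864762.00)
P6 → Knoll (d²=26954674.00)
P7 → Spur (d²=10899380.00)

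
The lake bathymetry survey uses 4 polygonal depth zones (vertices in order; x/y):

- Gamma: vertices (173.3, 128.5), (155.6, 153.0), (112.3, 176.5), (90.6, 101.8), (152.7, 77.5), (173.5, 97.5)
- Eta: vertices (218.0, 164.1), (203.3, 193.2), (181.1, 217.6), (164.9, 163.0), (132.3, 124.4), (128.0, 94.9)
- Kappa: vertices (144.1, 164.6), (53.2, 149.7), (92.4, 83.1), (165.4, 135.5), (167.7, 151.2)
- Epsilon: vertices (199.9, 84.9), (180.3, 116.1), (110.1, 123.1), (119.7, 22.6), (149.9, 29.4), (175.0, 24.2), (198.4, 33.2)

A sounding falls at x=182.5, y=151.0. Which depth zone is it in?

Cast a ray rightward from (182.5, 151.0). For each polygon, the edges (by vertex number in listed order) whose endpoints lie on opposite sides of y = 151.0, where each meets that height, and whether that is right or left of the point:
Gamma: 1–2 at x≈157.04 (left), 3–4 at x≈104.89 (left) → 0 crossings.
Eta: 4–5 at x≈154.77 (left), 6–1 at x≈200.96 (right) → 1 crossing.
Kappa: 1–2 at x≈61.13 (left), 4–5 at x≈167.67 (left) → 0 crossings.
Epsilon: no edge straddles that height → 0 crossings.
Only Eta has an odd count, so the point is inside Eta.

Eta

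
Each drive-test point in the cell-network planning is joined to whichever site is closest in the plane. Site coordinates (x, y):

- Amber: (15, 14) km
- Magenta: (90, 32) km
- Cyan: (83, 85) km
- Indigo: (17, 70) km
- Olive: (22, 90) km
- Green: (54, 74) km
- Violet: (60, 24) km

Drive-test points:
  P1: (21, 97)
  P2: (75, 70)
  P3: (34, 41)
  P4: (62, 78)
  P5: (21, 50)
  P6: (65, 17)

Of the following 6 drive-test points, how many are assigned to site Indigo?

1

P1 → Olive
P2 → Cyan
P3 → Violet
P4 → Green
P5 → Indigo
P6 → Violet
1 of the 6 goes to Indigo.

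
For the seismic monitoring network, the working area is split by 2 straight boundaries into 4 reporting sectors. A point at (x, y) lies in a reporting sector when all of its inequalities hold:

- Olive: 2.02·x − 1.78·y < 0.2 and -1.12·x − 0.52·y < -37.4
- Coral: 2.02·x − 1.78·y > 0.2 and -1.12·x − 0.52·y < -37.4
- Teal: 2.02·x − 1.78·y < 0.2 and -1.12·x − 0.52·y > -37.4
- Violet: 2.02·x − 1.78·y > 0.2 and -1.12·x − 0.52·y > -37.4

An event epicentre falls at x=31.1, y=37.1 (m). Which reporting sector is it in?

2.02·31.1 − 1.78·37.1 = -3.216, which is < 0.2
-1.12·31.1 − 0.52·37.1 = -54.124, which is < -37.4
This sign pattern matches Olive.

Olive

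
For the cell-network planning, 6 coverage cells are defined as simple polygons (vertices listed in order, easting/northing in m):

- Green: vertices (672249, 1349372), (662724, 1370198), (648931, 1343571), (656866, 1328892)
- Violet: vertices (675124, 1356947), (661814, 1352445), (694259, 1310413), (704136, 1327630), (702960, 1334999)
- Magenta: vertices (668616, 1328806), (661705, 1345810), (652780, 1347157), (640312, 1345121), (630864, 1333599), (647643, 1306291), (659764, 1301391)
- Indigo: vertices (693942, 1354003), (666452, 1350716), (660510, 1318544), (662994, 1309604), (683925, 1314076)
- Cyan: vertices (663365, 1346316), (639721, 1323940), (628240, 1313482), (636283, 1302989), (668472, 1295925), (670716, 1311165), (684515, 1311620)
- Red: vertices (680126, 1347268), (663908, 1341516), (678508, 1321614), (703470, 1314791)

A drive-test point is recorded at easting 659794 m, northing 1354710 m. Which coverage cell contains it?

Cast a ray rightward from (659794, 1354710). For each polygon, the edges (by vertex number in listed order) whose endpoints lie on opposite sides of northing = 1354710, where each meets that height, and whether that is right or left of the point:
Green: 1–2 at easting≈669807.6 (right), 2–3 at easting≈654701.1 (left) → 1 crossing.
Violet: 1–2 at easting≈668510.4 (right), 5–1 at easting≈677961.1 (right) → 2 crossings.
Magenta: no edge straddles that height → 0 crossings.
Indigo: no edge straddles that height → 0 crossings.
Cyan: no edge straddles that height → 0 crossings.
Red: no edge straddles that height → 0 crossings.
Only Green has an odd count, so the point is inside Green.

Green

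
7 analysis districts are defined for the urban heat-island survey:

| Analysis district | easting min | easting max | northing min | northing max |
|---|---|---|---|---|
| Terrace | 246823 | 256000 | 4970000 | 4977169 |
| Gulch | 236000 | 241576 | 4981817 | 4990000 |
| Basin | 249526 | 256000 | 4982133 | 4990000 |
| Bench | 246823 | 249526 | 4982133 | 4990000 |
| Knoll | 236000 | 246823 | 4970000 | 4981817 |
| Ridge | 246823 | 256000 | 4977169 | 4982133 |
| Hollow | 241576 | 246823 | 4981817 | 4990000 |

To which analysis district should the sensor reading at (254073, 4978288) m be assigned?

The point has easting = 254073 and northing = 4978288.
Only Ridge satisfies 246823 ≤ easting ≤ 256000 and 4977169 ≤ northing ≤ 4982133.

Ridge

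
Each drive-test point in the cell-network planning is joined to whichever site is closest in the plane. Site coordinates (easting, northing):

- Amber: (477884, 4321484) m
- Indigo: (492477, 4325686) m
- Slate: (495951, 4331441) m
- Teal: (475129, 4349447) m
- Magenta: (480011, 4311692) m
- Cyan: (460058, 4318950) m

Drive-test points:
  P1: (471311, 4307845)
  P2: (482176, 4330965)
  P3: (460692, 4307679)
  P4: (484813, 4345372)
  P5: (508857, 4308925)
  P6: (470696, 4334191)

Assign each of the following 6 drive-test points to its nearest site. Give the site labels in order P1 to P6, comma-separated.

Magenta, Amber, Cyan, Teal, Indigo, Amber

P1 → Magenta (d²=90489409.00)
P2 → Amber (d²=108310625.00)
P3 → Cyan (d²=127437397.00)
P4 → Teal (d²=110385481.00)
P5 → Indigo (d²=549235521.00)
P6 → Amber (d²=213135193.00)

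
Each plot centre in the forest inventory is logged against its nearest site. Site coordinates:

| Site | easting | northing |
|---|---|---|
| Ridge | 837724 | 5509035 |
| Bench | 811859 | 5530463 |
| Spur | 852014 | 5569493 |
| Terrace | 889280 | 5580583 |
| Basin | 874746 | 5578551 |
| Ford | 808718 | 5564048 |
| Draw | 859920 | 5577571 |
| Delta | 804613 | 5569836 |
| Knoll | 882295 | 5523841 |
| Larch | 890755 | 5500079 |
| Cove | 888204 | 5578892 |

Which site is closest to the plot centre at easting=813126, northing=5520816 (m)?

Squared distances to each site:
Ridge: 743853565.000; Bench: 94669898.000; Spur: 3881726873.000; Terrace: 9371526005.000; Basin: 7130354625.000; Ford: 1888436288.000; Draw: 5410808461.000; Delta: 2475431569.000; Knoll: 4793501186.000; Larch: 6456284810.000; Cove: 9009527860.000.
Minimum at Bench.

Bench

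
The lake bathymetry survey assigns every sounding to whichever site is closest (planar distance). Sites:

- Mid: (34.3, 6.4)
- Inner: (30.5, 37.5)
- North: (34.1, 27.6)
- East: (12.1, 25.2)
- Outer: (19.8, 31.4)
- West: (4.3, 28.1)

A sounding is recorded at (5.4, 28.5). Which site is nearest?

Squared distances to each site:
Mid: 1323.620; Inner: 711.010; North: 824.500; East: 55.780; Outer: 215.770; West: 1.370.
Minimum at West.

West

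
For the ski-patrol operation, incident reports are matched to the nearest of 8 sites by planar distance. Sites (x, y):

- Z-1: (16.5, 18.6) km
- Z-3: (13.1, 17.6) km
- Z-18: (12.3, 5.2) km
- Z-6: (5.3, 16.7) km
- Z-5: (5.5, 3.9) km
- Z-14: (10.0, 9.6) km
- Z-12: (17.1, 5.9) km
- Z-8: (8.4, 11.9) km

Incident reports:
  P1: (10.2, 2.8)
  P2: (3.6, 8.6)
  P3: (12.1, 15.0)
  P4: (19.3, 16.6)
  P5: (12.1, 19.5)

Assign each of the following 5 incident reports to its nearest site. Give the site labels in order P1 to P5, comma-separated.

Z-18, Z-5, Z-3, Z-1, Z-3

P1 → Z-18 (d²=10.17)
P2 → Z-5 (d²=25.70)
P3 → Z-3 (d²=7.76)
P4 → Z-1 (d²=11.84)
P5 → Z-3 (d²=4.61)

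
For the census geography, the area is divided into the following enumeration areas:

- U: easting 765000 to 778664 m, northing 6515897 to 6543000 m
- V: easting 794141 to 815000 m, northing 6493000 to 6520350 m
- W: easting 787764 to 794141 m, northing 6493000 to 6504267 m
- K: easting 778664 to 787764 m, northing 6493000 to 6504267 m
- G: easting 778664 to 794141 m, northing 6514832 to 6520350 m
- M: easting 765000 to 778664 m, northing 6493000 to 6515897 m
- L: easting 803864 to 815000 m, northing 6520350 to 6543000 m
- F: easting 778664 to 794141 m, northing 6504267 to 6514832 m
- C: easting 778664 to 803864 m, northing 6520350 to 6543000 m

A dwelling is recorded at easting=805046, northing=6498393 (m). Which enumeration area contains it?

The point has easting = 805046 and northing = 6498393.
Only V satisfies 794141 ≤ easting ≤ 815000 and 6493000 ≤ northing ≤ 6520350.

V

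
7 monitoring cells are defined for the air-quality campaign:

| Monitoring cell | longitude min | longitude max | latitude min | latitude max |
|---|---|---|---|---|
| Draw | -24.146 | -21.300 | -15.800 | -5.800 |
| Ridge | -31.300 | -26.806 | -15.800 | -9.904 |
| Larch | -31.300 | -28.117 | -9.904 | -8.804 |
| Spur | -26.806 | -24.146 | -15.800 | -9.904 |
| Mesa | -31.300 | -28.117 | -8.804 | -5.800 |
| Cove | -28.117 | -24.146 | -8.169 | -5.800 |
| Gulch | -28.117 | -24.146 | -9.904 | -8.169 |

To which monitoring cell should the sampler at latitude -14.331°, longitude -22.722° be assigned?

Draw

The point has longitude = -22.722 and latitude = -14.331.
Only Draw satisfies -24.146 ≤ longitude ≤ -21.300 and -15.800 ≤ latitude ≤ -5.800.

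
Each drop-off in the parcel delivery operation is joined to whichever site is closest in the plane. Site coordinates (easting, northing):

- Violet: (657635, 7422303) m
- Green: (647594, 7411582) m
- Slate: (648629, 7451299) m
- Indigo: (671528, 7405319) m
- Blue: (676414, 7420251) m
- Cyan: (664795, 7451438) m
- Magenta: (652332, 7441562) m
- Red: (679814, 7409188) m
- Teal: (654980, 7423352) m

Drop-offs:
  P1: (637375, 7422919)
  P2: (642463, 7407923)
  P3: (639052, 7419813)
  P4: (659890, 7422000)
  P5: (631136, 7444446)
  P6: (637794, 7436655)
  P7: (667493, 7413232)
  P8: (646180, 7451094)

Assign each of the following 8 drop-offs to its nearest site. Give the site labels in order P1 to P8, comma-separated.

P1 → Green (d²=232955530.00)
P2 → Green (d²=39715442.00)
P3 → Green (d²=140715125.00)
P4 → Violet (d²=5176834.00)
P5 → Slate (d²=352968658.00)
P6 → Magenta (d²=235432093.00)
P7 → Indigo (d²=78896794.00)
P8 → Slate (d²=6039626.00)

Green, Green, Green, Violet, Slate, Magenta, Indigo, Slate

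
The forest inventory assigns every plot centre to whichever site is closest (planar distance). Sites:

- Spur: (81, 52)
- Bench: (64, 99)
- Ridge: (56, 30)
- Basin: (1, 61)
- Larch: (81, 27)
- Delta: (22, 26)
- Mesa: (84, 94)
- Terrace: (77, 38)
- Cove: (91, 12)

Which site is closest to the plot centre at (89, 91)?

Mesa

Squared distances to each site:
Spur: 1585.000; Bench: 689.000; Ridge: 4810.000; Basin: 8644.000; Larch: 4160.000; Delta: 8714.000; Mesa: 34.000; Terrace: 2953.000; Cove: 6245.000.
Minimum at Mesa.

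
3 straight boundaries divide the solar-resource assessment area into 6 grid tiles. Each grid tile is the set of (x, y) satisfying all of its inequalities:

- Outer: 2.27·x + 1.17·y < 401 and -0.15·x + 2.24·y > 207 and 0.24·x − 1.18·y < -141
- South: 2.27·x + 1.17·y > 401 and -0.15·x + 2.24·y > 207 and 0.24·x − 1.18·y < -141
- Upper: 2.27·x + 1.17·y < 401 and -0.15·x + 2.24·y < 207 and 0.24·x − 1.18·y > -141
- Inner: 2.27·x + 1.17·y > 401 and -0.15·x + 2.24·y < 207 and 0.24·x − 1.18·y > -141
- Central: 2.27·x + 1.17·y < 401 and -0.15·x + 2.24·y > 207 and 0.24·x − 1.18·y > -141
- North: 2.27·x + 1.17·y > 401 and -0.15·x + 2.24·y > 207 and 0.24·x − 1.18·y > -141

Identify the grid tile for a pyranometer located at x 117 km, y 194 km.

2.27·117 + 1.17·194 = 492.570, which is > 401
-0.15·117 + 2.24·194 = 417.010, which is > 207
0.24·117 − 1.18·194 = -200.840, which is < -141
This sign pattern matches South.

South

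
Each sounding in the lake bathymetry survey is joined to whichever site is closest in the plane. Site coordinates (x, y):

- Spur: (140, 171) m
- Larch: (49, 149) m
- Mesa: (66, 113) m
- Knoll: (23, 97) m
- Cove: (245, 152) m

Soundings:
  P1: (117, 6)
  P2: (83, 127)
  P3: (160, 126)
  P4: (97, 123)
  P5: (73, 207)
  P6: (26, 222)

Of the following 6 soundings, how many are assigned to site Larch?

P1 → Mesa
P2 → Mesa
P3 → Spur
P4 → Mesa
P5 → Larch
P6 → Larch
2 of the 6 go to Larch.

2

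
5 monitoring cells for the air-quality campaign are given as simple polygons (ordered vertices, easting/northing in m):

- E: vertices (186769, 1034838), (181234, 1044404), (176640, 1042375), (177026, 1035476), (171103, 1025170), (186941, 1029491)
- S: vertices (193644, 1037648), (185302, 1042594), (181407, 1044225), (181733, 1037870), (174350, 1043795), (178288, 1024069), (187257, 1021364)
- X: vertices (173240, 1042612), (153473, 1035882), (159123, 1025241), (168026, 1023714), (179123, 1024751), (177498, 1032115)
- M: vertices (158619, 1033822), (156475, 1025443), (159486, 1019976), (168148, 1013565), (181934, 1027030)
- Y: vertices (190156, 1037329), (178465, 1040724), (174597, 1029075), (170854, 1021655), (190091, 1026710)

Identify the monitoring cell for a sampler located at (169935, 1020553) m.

M

Cast a ray rightward from (169935, 1020553). For each polygon, the edges (by vertex number in listed order) whose endpoints lie on opposite sides of northing = 1020553, where each meets that height, and whether that is right or left of the point:
E: no edge straddles that height → 0 crossings.
S: no edge straddles that height → 0 crossings.
X: no edge straddles that height → 0 crossings.
M: 2–3 at easting≈159168.2 (left), 4–5 at easting≈175302.6 (right) → 1 crossing.
Y: no edge straddles that height → 0 crossings.
Only M has an odd count, so the point is inside M.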